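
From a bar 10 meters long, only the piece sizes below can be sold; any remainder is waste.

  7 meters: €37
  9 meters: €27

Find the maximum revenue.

Let r[k] be the best obtainable value from length k. For each k, try every first piece i and keep the best of price[i] + r[k−i].
r[1] = 0
r[2] = 0
r[3] = 0
r[4] = 0
r[5] = 0
r[6] = 0
r[7] = 37
r[8] = 37
r[9] = 37
r[10] = 37
One optimal cutting: pieces 7 with 3 meters of scrap → €37.

37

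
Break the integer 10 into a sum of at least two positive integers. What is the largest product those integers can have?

36

Define P[k] = max over 1≤i<k of i · max(k−i, P[k−i]); the inner max lets the remainder stay uncut if that's better.
Small cases: P[2]=1, P[3]=2, P[4]=4, P[5]=6.
P[6] = 3×max(3,2) = 3×3 = 9
P[7] = 2×max(5,6) = 2×6 = 12
P[8] = 2×max(6,9) = 2×9 = 18
P[9] = 3×max(6,9) = 3×9 = 27
P[10] = 2×max(8,18) = 2×18 = 36
One optimal split: 3 + 3 + 2 + 2; product 3×3×2×2 = 36.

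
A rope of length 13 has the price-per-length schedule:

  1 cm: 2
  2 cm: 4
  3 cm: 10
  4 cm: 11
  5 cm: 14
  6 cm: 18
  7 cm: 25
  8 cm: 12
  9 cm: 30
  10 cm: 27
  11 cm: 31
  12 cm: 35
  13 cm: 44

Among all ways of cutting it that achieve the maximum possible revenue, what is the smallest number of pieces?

3

Build r[k] bottom-up: r[k] = max over allowed piece i of (p[i] + r[k−i]).
r[1] = 2
r[2] = 4  (first piece 1, then r[1]=2)
r[3] = 10
r[4] = 12  (first piece 1, then r[3]=10)
r[5] = 14  (first piece 1, then r[4]=12)
r[6] = 20  (first piece 3, then r[3]=10)
r[7] = 25
r[8] = 27  (first piece 1, then r[7]=25)
r[9] = 30  (first piece 3, then r[6]=20)
r[10] = 35  (first piece 3, then r[7]=25)
r[11] = 37  (first piece 1, then r[10]=35)
r[12] = 40  (first piece 3, then r[9]=30)
r[13] = 45  (first piece 3, then r[10]=35)
Maximum revenue is 45.
Now minimize piece count subject to staying optimal: for each k, pieces[k] = 1 + min over i with p[i]+r[k−i]=r[k] of pieces[k−i].
pieces[10] = 2
pieces[11] = 3
pieces[12] = 2
pieces[13] = 3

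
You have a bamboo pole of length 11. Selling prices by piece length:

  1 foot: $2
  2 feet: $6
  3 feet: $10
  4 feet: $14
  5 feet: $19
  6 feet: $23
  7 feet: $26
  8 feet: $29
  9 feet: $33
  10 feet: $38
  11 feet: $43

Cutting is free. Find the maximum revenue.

43

Consider every possible first cut. R[k] is the best of p[i]+R[k−i] over all sellable i≤k.
R[1] = 2
R[2] = 6
R[3] = 10
R[4] = 14
R[5] = 19
R[6] = 23
R[7] = 26
R[8] = 29  (first piece 2, then R[6]=23)
R[9] = 33  (first piece 3, then R[6]=23)
R[10] = 38  (first piece 5, then R[5]=19)
R[11] = 43
Best is to sell the whole 11-foot piece uncut for $43.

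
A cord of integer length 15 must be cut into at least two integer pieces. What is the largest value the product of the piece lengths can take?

243

Let g[k] be the best product for length k (with at least one cut). For each first piece i, the rest contributes max(k−i, g[k−i]).
g[2] = 1×max(1,0) = 1×1 = 1
g[3] = max(1×2, 2×1) = 2
g[4] = max(1×3, 2×2, 3×1) = 4
g[5] = max(1×4, 2×3, 3×2, 4×1) = 6
g[6] = max(1×6, 2×4, 3×3, 4×2, 5×1) = 9
g[7] = max(1×9, 2×6, 3×4, 4×3, 5×2, 6×1) = 12
g[8] = max(1×12, 2×9, 3×6, …, 6×2, 7×1) = 18
g[9] = max(1×18, 2×12, 3×9, …, 7×2, 8×1) = 27
g[10] = max(1×27, 2×18, 3×12, …, 8×2, 9×1) = 36
g[11] = max(1×36, 2×27, 3×18, …, 9×2, 10×1) = 54
g[12] = max(1×54, 2×36, 3×27, …, 10×2, 11×1) = 81
g[13] = max(1×81, 2×54, 3×36, …, 11×2, 12×1) = 108
g[14] = max(1×108, 2×81, 3×54, …, 12×2, 13×1) = 162
g[15] = max(1×162, 2×108, 3×81, …, 13×2, 14×1) = 243
One optimal split: 3 + 3 + 3 + 3 + 3; product 3×3×3×3×3 = 243.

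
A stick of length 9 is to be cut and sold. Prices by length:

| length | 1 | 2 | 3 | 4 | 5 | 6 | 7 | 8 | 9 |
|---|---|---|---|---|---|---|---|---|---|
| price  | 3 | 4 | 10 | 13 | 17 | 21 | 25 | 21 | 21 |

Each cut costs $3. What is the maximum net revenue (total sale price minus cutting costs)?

28

Build v[k] bottom-up: v[k] = max over allowed piece i of (p[i] + v[k−i]) − 3 per cut.
v[1] = 3
v[2] = max(3+3-3, 4+0) = 4
v[3] = max(3+4-3, 4+3-3, 10+0) = 10
v[4] = max(3+10-3, 4+4-3, 10+3-3, 13+0) = 13
v[5] = max(3+13-3, 4+10-3, 10+4-3, 13+3-3, 17+0) = 17
v[6] = max(3+17-3, 4+13-3, 10+10-3, 13+4-3, 17+3-3, 21+0) = 21
v[7] = max(3+21-3, 4+17-3, 10+13-3, …, 21+3-3, 25+0) = 25
v[8] = max(3+25-3, 4+21-3, 10+17-3, …, 25+3-3, 21+0) = 25
v[9] = max(3+25-3, 4+25-3, 10+21-3, …, 21+3-3, 21+0) = 28
One optimal plan: pieces 6 + 3 (1 cut) → $31 − $3 = $28.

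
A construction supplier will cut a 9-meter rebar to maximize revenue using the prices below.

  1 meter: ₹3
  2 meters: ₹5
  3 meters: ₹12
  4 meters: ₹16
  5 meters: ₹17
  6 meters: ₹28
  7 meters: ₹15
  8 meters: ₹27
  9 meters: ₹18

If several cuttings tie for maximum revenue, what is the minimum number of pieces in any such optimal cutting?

2

Build r[k] bottom-up: r[k] = max over allowed piece i of (p[i] + r[k−i]).
r[1] = 3
r[2] = 6  (first piece 1, then r[1]=3)
r[3] = 12
r[4] = 16
r[5] = 19  (first piece 1, then r[4]=16)
r[6] = 28
r[7] = 31  (first piece 1, then r[6]=28)
r[8] = 34  (first piece 1, then r[7]=31)
r[9] = 40  (first piece 3, then r[6]=28)
Maximum revenue is ₹40.
Now minimize piece count subject to staying optimal: for each k, pieces[k] = 1 + min over i with p[i]+r[k−i]=r[k] of pieces[k−i].
pieces[6] = 1
pieces[7] = 2
pieces[8] = 3
pieces[9] = 2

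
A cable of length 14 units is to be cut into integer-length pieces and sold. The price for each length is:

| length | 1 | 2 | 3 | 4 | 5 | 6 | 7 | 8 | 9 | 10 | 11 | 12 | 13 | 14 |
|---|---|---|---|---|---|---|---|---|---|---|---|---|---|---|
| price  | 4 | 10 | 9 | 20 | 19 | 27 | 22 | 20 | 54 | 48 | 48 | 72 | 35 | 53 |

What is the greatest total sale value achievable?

Consider every possible first cut. v[k] is the best of p[i]+v[k−i] over all sellable i≤k.
v[1] = 4
v[2] = max(4+4, 10+0) = 10
v[3] = max(4+10, 10+4, 9+0) = 14
v[4] = max(4+14, 10+10, 9+4, 20+0) = 20
v[5] = max(4+20, 10+14, 9+10, 20+4, 19+0) = 24
v[6] = max(4+24, 10+20, 9+14, 20+10, 19+4, 27+0) = 30
v[7] = max(4+30, 10+24, 9+20, …, 27+4, 22+0) = 34
v[8] = max(4+34, 10+30, 9+24, …, 22+4, 20+0) = 40
v[9] = max(4+40, 10+34, 9+30, …, 20+4, 54+0) = 54
v[10] = max(4+54, 10+40, 9+34, …, 54+4, 48+0) = 58
v[11] = max(4+58, 10+54, 9+40, …, 48+4, 48+0) = 64
v[12] = max(4+64, 10+58, 9+54, …, 48+4, 72+0) = 72
v[13] = max(4+72, 10+64, 9+58, …, 72+4, 35+0) = 76
v[14] = max(4+76, 10+72, 9+64, …, 35+4, 53+0) = 82
One optimal cutting: 12 + 2 → 72 + 10 = 82.

82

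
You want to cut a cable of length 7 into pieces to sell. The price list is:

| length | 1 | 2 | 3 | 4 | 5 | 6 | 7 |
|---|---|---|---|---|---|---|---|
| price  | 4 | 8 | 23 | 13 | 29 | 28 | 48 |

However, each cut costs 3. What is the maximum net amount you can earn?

Consider every possible first cut. v[k] is the best of p[i]+v[k−i] over all sellable i≤k, charging 3 whenever i<k.
v[1] = 4
v[2] = 8
v[3] = 23
v[4] = 24  (first piece 1, then v[3]=23)
v[5] = 29
v[6] = 43  (first piece 3, then v[3]=23)
v[7] = 48
Best is to make no cuts and sell whole for 48.

48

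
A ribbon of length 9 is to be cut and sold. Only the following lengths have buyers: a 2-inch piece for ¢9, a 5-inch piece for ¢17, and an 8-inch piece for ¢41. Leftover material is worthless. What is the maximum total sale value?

41

Build best[k] bottom-up: best[k] = max over allowed piece i of (p[i] + best[k−i]).
best[1] = 0
best[2] = 9
best[3] = 9
best[4] = 18  (first piece 2, then best[2]=9)
best[5] = max(9+9, 17+0) = 18
best[6] = max(9+18, 17+0) = 27
best[7] = max(9+18, 17+9) = 27
best[8] = max(9+27, 17+9, 41+0) = 41
best[9] = max(9+27, 17+18, 41+0) = 41
One optimal cutting: pieces 8 with 1 inch of scrap → ¢41.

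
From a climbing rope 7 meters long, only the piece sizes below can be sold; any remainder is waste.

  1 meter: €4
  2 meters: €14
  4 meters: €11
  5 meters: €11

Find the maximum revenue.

Build f[k] bottom-up: f[k] = max over allowed piece i of (p[i] + f[k−i]).
f[1] = 4
f[2] = max(4+4, 14+0) = 14
f[3] = max(4+14, 14+4) = 18
f[4] = max(4+18, 14+14, 11+0) = 28
f[5] = max(4+28, 14+18, 11+4, 11+0) = 32
f[6] = max(4+32, 14+28, 11+14, 11+4) = 42
f[7] = max(4+42, 14+32, 11+18, 11+14) = 46
One optimal cutting: 2 + 2 + 2 + 1 → €46.

46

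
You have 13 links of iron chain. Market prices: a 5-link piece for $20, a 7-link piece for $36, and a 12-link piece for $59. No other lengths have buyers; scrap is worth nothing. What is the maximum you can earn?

Build best[k] bottom-up: best[k] = max over allowed piece i of (p[i] + best[k−i]).
best[1] = 0
best[2] = 0
best[3] = 0
best[4] = 0
best[5] = 20
best[6] = 20
best[7] = 36
best[8] = 36
best[9] = 36
best[10] = 40  (first piece 5, then best[5]=20)
best[11] = 40
best[12] = 59
best[13] = 59
One optimal cutting: pieces 12 with 1 link of scrap → $59.

59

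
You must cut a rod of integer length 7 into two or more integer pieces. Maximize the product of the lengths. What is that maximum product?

12

Fill m[k] for k=2..7: at each k try every first piece i and multiply by the better of (k−i) uncut or m[k−i].
m[2] = 1·max(1,0) = 1·1 = 1
m[3] = 1·max(2,1) = 1·2 = 2
m[4] = 2·max(2,1) = 2·2 = 4
m[5] = 2·max(3,2) = 2·3 = 6
m[6] = 3·max(3,2) = 3·3 = 9
m[7] = 2·max(5,6) = 2·6 = 12
One optimal split: 3 + 2 + 2; product 3·2·2 = 12.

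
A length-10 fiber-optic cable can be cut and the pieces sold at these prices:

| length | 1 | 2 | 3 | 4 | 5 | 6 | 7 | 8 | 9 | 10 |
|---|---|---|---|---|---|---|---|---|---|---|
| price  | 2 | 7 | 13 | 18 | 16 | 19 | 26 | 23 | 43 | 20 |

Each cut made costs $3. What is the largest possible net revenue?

42

Build v[k] bottom-up: v[k] = max over allowed piece i of (p[i] + v[k−i]) − 3 per cut.
v[1] = 2
v[2] = 7
v[3] = 13
v[4] = 18
v[5] = 17  (first piece 1, then v[4]=18)
v[6] = 23  (first piece 3, then v[3]=13)
v[7] = 28  (first piece 3, then v[4]=18)
v[8] = 33  (first piece 4, then v[4]=18)
v[9] = 43
v[10] = 42  (first piece 1, then v[9]=43)
One optimal plan: pieces 9 + 1 (1 cut) → $45 − $3 = $42.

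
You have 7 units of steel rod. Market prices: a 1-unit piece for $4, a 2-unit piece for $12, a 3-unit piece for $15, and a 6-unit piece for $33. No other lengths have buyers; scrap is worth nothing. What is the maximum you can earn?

40

Let f[k] be the best obtainable value from length k. For each k, try every first piece i and keep the best of price[i] + f[k−i].
f[1] = 4
f[2] = max(4+4, 12+0) = 12
f[3] = max(4+12, 12+4, 15+0) = 16
f[4] = max(4+16, 12+12, 15+4) = 24
f[5] = max(4+24, 12+16, 15+12) = 28
f[6] = max(4+28, 12+24, 15+16, 33+0) = 36
f[7] = max(4+36, 12+28, 15+24, 33+4) = 40
One optimal cutting: 2 + 2 + 2 + 1 → $40.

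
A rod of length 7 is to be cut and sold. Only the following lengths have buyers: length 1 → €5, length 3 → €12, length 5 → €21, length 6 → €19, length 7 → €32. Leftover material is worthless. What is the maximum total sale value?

35

Build f[k] bottom-up: f[k] = max over allowed piece i of (p[i] + f[k−i]).
f[1] = 5
f[2] = 10  (first piece 1, then f[1]=5)
f[3] = max(5+10, 12+0) = 15
f[4] = max(5+15, 12+5) = 20
f[5] = max(5+20, 12+10, 21+0) = 25
f[6] = max(5+25, 12+15, 21+5, 19+0) = 30
f[7] = max(5+30, 12+20, 21+10, 19+5, 32+0) = 35
One optimal cutting: 1 + 1 + 1 + 1 + 1 + 1 + 1 → €35.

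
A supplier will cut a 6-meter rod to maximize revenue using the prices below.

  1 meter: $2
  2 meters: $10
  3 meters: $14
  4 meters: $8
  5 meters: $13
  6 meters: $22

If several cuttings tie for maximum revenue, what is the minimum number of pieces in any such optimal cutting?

Let r[k] be the best obtainable value from length k. For each k, try every first piece i and keep the best of price[i] + r[k−i].
r[1] = 2
r[2] = max(2+2, 10+0) = 10
r[3] = max(2+10, 10+2, 14+0) = 14
r[4] = max(2+14, 10+10, 14+2, 8+0) = 20
r[5] = max(2+20, 10+14, 14+10, 8+2, 13+0) = 24
r[6] = max(2+24, 10+20, 14+14, 8+10, 13+2, 22+0) = 30
Maximum revenue is $30.
Now minimize piece count subject to staying optimal: for each k, pieces[k] = 1 + min over i with p[i]+r[k−i]=r[k] of pieces[k−i].
pieces[3] = 1
pieces[4] = 2
pieces[5] = 2
pieces[6] = 3

3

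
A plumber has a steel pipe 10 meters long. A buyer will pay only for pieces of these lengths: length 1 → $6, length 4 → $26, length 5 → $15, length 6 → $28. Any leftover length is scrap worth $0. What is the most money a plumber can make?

64

Let r[k] be the best obtainable value from length k. For each k, try every first piece i and keep the best of price[i] + r[k−i].
r[1] = 6
r[2] = 12  (first piece 1, then r[1]=6)
r[3] = 18  (first piece 1, then r[2]=12)
r[4] = 26
r[5] = 32  (first piece 1, then r[4]=26)
r[6] = 38  (first piece 1, then r[5]=32)
r[7] = 44  (first piece 1, then r[6]=38)
r[8] = 52  (first piece 4, then r[4]=26)
r[9] = 58  (first piece 1, then r[8]=52)
r[10] = 64  (first piece 1, then r[9]=58)
One optimal cutting: 4 + 4 + 1 + 1 → $64.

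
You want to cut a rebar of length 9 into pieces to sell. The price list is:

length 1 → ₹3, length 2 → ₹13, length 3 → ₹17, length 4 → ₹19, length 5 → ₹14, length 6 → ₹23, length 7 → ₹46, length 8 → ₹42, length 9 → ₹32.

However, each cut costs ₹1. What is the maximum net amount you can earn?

58

Let v[k] be the best obtainable value from length k. For each k, try every first piece i and keep the best of price[i] + v[k−i] minus the 1 cut fee when i<k.
v[1] = 3
v[2] = max(3+3-1, 13+0) = 13
v[3] = max(3+13-1, 13+3-1, 17+0) = 17
v[4] = max(3+17-1, 13+13-1, 17+3-1, 19+0) = 25
v[5] = max(3+25-1, 13+17-1, 17+13-1, 19+3-1, 14+0) = 29
v[6] = max(3+29-1, 13+25-1, 17+17-1, 19+13-1, 14+3-1, 23+0) = 37
v[7] = max(3+37-1, 13+29-1, 17+25-1, …, 23+3-1, 46+0) = 46
v[8] = max(3+46-1, 13+37-1, 17+29-1, …, 46+3-1, 42+0) = 49
v[9] = max(3+49-1, 13+46-1, 17+37-1, …, 42+3-1, 32+0) = 58
One optimal plan: pieces 7 + 2 (1 cut) → ₹59 − ₹1 = ₹58.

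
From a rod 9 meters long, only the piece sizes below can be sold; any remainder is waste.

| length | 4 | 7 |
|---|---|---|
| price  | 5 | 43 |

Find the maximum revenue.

Consider every possible first cut. best[k] is the best of p[i]+best[k−i] over all sellable i≤k.
best[1] = 0
best[2] = 0
best[3] = 0
best[4] = 5
best[5] = 5
best[6] = 5
best[7] = max(5+0, 43+0) = 43
best[8] = max(5+5, 43+0) = 43
best[9] = max(5+5, 43+0) = 43
One optimal cutting: pieces 7 with 2 meters of scrap → $43.

43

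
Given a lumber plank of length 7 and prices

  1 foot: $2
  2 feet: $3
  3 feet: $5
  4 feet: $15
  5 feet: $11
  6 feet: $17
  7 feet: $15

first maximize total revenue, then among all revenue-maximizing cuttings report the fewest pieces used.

Let r[k] be the best obtainable value from length k. For each k, try every first piece i and keep the best of price[i] + r[k−i].
r[1] = 2
r[2] = max(2+2, 3+0) = 4
r[3] = max(2+4, 3+2, 5+0) = 6
r[4] = max(2+6, 3+4, 5+2, 15+0) = 15
r[5] = max(2+15, 3+6, 5+4, 15+2, 11+0) = 17
r[6] = max(2+17, 3+15, 5+6, 15+4, 11+2, 17+0) = 19
r[7] = max(2+19, 3+17, 5+15, …, 17+2, 15+0) = 21
Maximum revenue is $21.
Now minimize piece count subject to staying optimal: for each k, pieces[k] = 1 + min over i with p[i]+r[k−i]=r[k] of pieces[k−i].
pieces[4] = 1
pieces[5] = 2
pieces[6] = 3
pieces[7] = 4

4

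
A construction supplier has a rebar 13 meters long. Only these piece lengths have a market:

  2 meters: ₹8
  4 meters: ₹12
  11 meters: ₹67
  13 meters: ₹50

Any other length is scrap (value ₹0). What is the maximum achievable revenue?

Let f[k] be the best obtainable value from length k. For each k, try every first piece i and keep the best of price[i] + f[k−i].
f[1] = 0
f[2] = 8
f[3] = 8
f[4] = max(8+8, 12+0) = 16
f[5] = max(8+8, 12+0) = 16
f[6] = max(8+16, 12+8) = 24
f[7] = max(8+16, 12+8) = 24
f[8] = max(8+24, 12+16) = 32
f[9] = max(8+24, 12+16) = 32
f[10] = max(8+32, 12+24) = 40
f[11] = max(8+32, 12+24, 67+0) = 67
f[12] = max(8+40, 12+32, 67+0) = 67
f[13] = max(8+67, 12+32, 67+8, 50+0) = 75
One optimal cutting: 11 + 2 → ₹75.

75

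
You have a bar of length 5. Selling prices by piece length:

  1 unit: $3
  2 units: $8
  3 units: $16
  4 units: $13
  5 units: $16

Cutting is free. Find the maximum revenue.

Let r[k] be the best obtainable value from length k. For each k, try every first piece i and keep the best of price[i] + r[k−i].
r[1] = 3
r[2] = 8
r[3] = 16
r[4] = 19  (first piece 1, then r[3]=16)
r[5] = 24  (first piece 2, then r[3]=16)
One optimal cutting: 3 + 2 → $16 + $8 = $24.

24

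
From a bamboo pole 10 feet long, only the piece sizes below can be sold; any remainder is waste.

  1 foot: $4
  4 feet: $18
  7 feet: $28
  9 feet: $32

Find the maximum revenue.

44

Consider every possible first cut. r[k] is the best of p[i]+r[k−i] over all sellable i≤k.
r[1] = 4
r[2] = 8  (first piece 1, then r[1]=4)
r[3] = 12  (first piece 1, then r[2]=8)
r[4] = max(4+12, 18+0) = 18
r[5] = max(4+18, 18+4) = 22
r[6] = max(4+22, 18+8) = 26
r[7] = max(4+26, 18+12, 28+0) = 30
r[8] = max(4+30, 18+18, 28+4) = 36
r[9] = max(4+36, 18+22, 28+8, 32+0) = 40
r[10] = max(4+40, 18+26, 28+12, 32+4) = 44
One optimal cutting: 4 + 4 + 1 + 1 → $44.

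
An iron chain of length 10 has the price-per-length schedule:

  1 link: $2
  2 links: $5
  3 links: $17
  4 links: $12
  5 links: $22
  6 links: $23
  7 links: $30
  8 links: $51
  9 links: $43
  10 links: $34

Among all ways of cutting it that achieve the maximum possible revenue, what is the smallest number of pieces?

Consider every possible first cut. r[k] is the best of p[i]+r[k−i] over all sellable i≤k.
r[1] = 2
r[2] = 5
r[3] = 17
r[4] = 19  (first piece 1, then r[3]=17)
r[5] = 22  (first piece 2, then r[3]=17)
r[6] = 34  (first piece 3, then r[3]=17)
r[7] = 36  (first piece 1, then r[6]=34)
r[8] = 51
r[9] = 53  (first piece 1, then r[8]=51)
r[10] = 56  (first piece 2, then r[8]=51)
Maximum revenue is $56.
Now minimize piece count subject to staying optimal: for each k, pieces[k] = 1 + min over i with p[i]+r[k−i]=r[k] of pieces[k−i].
pieces[7] = 3
pieces[8] = 1
pieces[9] = 2
pieces[10] = 2

2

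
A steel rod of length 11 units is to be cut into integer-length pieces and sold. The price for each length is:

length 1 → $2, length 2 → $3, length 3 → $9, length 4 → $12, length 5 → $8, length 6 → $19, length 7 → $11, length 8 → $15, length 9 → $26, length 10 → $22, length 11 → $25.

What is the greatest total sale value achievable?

33

Consider every possible first cut. R[k] is the best of p[i]+R[k−i] over all sellable i≤k.
R[1] = 2
R[2] = 4  (first piece 1, then R[1]=2)
R[3] = 9
R[4] = 12
R[5] = 14  (first piece 1, then R[4]=12)
R[6] = 19
R[7] = 21  (first piece 1, then R[6]=19)
R[8] = 24  (first piece 4, then R[4]=12)
R[9] = 28  (first piece 3, then R[6]=19)
R[10] = 31  (first piece 4, then R[6]=19)
R[11] = 33  (first piece 1, then R[10]=31)
One optimal cutting: 6 + 4 + 1 → $19 + $12 + $2 = $33.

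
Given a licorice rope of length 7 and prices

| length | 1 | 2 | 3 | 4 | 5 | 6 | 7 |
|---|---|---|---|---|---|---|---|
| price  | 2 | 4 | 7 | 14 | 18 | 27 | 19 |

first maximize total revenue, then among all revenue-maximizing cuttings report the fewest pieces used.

2

Let r[k] be the best obtainable value from length k. For each k, try every first piece i and keep the best of price[i] + r[k−i].
r[1] = 2
r[2] = 4  (first piece 1, then r[1]=2)
r[3] = 7
r[4] = 14
r[5] = 18
r[6] = 27
r[7] = 29  (first piece 1, then r[6]=27)
Maximum revenue is ¢29.
Now minimize piece count subject to staying optimal: for each k, pieces[k] = 1 + min over i with p[i]+r[k−i]=r[k] of pieces[k−i].
pieces[4] = 1
pieces[5] = 1
pieces[6] = 1
pieces[7] = 2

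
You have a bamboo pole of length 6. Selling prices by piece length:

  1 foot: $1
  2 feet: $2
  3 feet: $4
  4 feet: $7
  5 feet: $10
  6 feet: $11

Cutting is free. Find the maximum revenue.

Consider every possible first cut. r[k] is the best of p[i]+r[k−i] over all sellable i≤k.
r[1] = 1
r[2] = 2  (first piece 1, then r[1]=1)
r[3] = 4
r[4] = 7
r[5] = 10
r[6] = 11  (first piece 1, then r[5]=10)
One optimal cutting: 5 + 1 → $10 + $1 = $11.

11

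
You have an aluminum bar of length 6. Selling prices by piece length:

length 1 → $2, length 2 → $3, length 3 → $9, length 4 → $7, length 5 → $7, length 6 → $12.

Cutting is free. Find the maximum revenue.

Consider every possible first cut. r[k] is the best of p[i]+r[k−i] over all sellable i≤k.
r[1] = 2
r[2] = max(2+2, 3+0) = 4
r[3] = max(2+4, 3+2, 9+0) = 9
r[4] = max(2+9, 3+4, 9+2, 7+0) = 11
r[5] = max(2+11, 3+9, 9+4, 7+2, 7+0) = 13
r[6] = max(2+13, 3+11, 9+9, 7+4, 7+2, 12+0) = 18
One optimal cutting: 3 + 3 → $9 + $9 = $18.

18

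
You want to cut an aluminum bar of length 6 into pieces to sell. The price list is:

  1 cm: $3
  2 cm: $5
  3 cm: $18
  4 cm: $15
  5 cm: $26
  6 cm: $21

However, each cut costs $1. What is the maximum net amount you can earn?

Let r[k] be the best obtainable value from length k. For each k, try every first piece i and keep the best of price[i] + r[k−i] minus the 1 cut fee when i<k.
r[1] = 3
r[2] = 5  (first piece 1, then r[1]=3)
r[3] = 18
r[4] = 20  (first piece 1, then r[3]=18)
r[5] = 26
r[6] = 35  (first piece 3, then r[3]=18)
One optimal plan: pieces 3 + 3 (1 cut) → $36 − $1 = $35.

35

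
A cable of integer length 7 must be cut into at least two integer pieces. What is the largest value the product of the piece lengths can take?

12

Let g[k] be the best product for length k (with at least one cut). For each first piece i, the rest contributes max(k−i, g[k−i]).
g[2] = 1×max(1,0) = 1×1 = 1
g[3] = max(1×2, 2×1) = 2
g[4] = max(1×3, 2×2, 3×1) = 4
g[5] = max(1×4, 2×3, 3×2, 4×1) = 6
g[6] = max(1×6, 2×4, 3×3, 4×2, 5×1) = 9
g[7] = max(1×9, 2×6, 3×4, 4×3, 5×2, 6×1) = 12
One optimal split: 3 + 2 + 2; product 3×2×2 = 12.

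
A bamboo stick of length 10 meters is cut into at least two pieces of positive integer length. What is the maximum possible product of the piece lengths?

Define g[k] = max over 1≤i<k of i · max(k−i, g[k−i]); the inner max lets the remainder stay uncut if that's better.
g[2] = 1×max(1,0) = 1×1 = 1
g[3] = max(1×2, 2×1) = 2
g[4] = max(1×3, 2×2, 3×1) = 4
g[5] = max(1×4, 2×3, 3×2, 4×1) = 6
g[6] = max(1×6, 2×4, 3×3, 4×2, 5×1) = 9
g[7] = max(1×9, 2×6, 3×4, 4×3, 5×2, 6×1) = 12
g[8] = max(1×12, 2×9, 3×6, …, 6×2, 7×1) = 18
g[9] = max(1×18, 2×12, 3×9, …, 7×2, 8×1) = 27
g[10] = max(1×27, 2×18, 3×12, …, 8×2, 9×1) = 36
One optimal split: 3 + 3 + 2 + 2; product 3×3×2×2 = 36.

36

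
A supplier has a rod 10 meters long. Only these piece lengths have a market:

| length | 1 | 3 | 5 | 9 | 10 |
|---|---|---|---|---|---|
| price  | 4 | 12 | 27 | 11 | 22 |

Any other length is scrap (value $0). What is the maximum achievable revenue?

54

Consider every possible first cut. f[k] is the best of p[i]+f[k−i] over all sellable i≤k.
f[1] = 4
f[2] = 8  (first piece 1, then f[1]=4)
f[3] = max(4+8, 12+0) = 12
f[4] = max(4+12, 12+4) = 16
f[5] = max(4+16, 12+8, 27+0) = 27
f[6] = max(4+27, 12+12, 27+4) = 31
f[7] = max(4+31, 12+16, 27+8) = 35
f[8] = max(4+35, 12+27, 27+12) = 39
f[9] = max(4+39, 12+31, 27+16, 11+0) = 43
f[10] = max(4+43, 12+35, 27+27, 11+4, 22+0) = 54
One optimal cutting: 5 + 5 → $54.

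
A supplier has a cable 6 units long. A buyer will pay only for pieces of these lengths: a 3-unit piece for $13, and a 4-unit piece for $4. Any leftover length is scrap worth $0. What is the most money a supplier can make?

26

Let r[k] be the best obtainable value from length k. For each k, try every first piece i and keep the best of price[i] + r[k−i].
r[1] = 0
r[2] = 0
r[3] = 13
r[4] = max(13+0, 4+0) = 13
r[5] = max(13+0, 4+0) = 13
r[6] = max(13+13, 4+0) = 26
One optimal cutting: 3 + 3 → $26.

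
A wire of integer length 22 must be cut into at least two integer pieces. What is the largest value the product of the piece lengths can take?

Let prod[k] be the best product for length k (with at least one cut). For each first piece i, the rest contributes max(k−i, prod[k−i]).
Small cases: prod[2]=1, prod[3]=2, prod[4]=4, prod[5]=6, prod[6]=9, prod[7]=12, prod[8]=18, prod[9]=27, prod[10]=36, prod[11]=54, prod[12]=81, prod[13]=108, prod[14]=162, prod[15]=243, prod[16]=324.
prod[17] = max(1*324, 2*243, 3*162, …, 15*2, 16*1) = 486
prod[18] = max(1*486, 2*324, 3*243, …, 16*2, 17*1) = 729
prod[19] = max(1*729, 2*486, 3*324, …, 17*2, 18*1) = 972
prod[20] = max(1*972, 2*729, 3*486, …, 18*2, 19*1) = 1458
prod[21] = max(1*1458, 2*972, 3*729, …, 19*2, 20*1) = 2187
prod[22] = max(1*2187, 2*1458, 3*972, …, 20*2, 21*1) = 2916
One optimal split: 3 + 3 + 3 + 3 + 3 + 3 + 2 + 2; product 3*3*3*3*3*3*2*2 = 2916.

2916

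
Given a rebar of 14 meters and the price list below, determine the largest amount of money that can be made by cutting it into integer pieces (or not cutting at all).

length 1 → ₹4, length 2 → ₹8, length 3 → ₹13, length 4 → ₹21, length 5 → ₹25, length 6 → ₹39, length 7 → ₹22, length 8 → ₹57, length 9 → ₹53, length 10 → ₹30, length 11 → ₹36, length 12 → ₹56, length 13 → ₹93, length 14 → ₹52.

97

Consider every possible first cut. best[k] is the best of p[i]+best[k−i] over all sellable i≤k.
best[1] = 4
best[2] = 8  (first piece 1, then best[1]=4)
best[3] = 13
best[4] = 21
best[5] = 25  (first piece 1, then best[4]=21)
best[6] = 39
best[7] = 43  (first piece 1, then best[6]=39)
best[8] = 57
best[9] = 61  (first piece 1, then best[8]=57)
best[10] = 65  (first piece 1, then best[9]=61)
best[11] = 70  (first piece 3, then best[8]=57)
best[12] = 78  (first piece 4, then best[8]=57)
best[13] = 93
best[14] = 97  (first piece 1, then best[13]=93)
One optimal cutting: 13 + 1 → ₹93 + ₹4 = ₹97.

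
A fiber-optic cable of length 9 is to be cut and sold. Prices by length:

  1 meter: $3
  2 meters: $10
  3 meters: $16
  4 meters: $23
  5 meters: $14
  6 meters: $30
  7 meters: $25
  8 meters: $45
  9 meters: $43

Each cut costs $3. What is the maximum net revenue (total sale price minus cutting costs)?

45

Consider every possible first cut. net[k] is the best of p[i]+net[k−i] over all sellable i≤k, charging 3 whenever i<k.
net[1] = 3
net[2] = max(3+3-3, 10+0) = 10
net[3] = max(3+10-3, 10+3-3, 16+0) = 16
net[4] = max(3+16-3, 10+10-3, 16+3-3, 23+0) = 23
net[5] = max(3+23-3, 10+16-3, 16+10-3, 23+3-3, 14+0) = 23
net[6] = max(3+23-3, 10+23-3, 16+16-3, 23+10-3, 14+3-3, 30+0) = 30
net[7] = max(3+30-3, 10+23-3, 16+23-3, …, 30+3-3, 25+0) = 36
net[8] = max(3+36-3, 10+30-3, 16+23-3, …, 25+3-3, 45+0) = 45
net[9] = max(3+45-3, 10+36-3, 16+30-3, …, 45+3-3, 43+0) = 45
One optimal plan: pieces 8 + 1 (1 cut) → $48 − $3 = $45.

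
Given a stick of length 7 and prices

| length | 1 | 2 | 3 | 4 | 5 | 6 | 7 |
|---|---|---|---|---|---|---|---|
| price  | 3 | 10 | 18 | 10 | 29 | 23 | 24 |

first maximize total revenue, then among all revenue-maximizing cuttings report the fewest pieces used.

2

Build r[k] bottom-up: r[k] = max over allowed piece i of (p[i] + r[k−i]).
r[1] = 3
r[2] = 10
r[3] = 18
r[4] = 21  (first piece 1, then r[3]=18)
r[5] = 29
r[6] = 36  (first piece 3, then r[3]=18)
r[7] = 39  (first piece 1, then r[6]=36)
Maximum revenue is 39.
Now minimize piece count subject to staying optimal: for each k, pieces[k] = 1 + min over i with p[i]+r[k−i]=r[k] of pieces[k−i].
pieces[4] = 2
pieces[5] = 1
pieces[6] = 2
pieces[7] = 2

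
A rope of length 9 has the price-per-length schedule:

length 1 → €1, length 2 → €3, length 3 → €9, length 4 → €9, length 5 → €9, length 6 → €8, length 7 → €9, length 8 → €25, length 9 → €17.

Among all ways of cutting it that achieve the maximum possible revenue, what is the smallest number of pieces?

Let r[k] be the best obtainable value from length k. For each k, try every first piece i and keep the best of price[i] + r[k−i].
r[1] = 1
r[2] = 3
r[3] = 9
r[4] = 10  (first piece 1, then r[3]=9)
r[5] = 12  (first piece 2, then r[3]=9)
r[6] = 18  (first piece 3, then r[3]=9)
r[7] = 19  (first piece 1, then r[6]=18)
r[8] = 25
r[9] = 27  (first piece 3, then r[6]=18)
Maximum revenue is €27.
Now minimize piece count subject to staying optimal: for each k, pieces[k] = 1 + min over i with p[i]+r[k−i]=r[k] of pieces[k−i].
pieces[6] = 2
pieces[7] = 3
pieces[8] = 1
pieces[9] = 3

3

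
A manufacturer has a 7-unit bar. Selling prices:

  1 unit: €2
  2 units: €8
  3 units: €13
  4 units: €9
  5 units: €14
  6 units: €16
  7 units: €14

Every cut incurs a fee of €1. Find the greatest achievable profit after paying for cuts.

Let v[k] be the best obtainable value from length k. For each k, try every first piece i and keep the best of price[i] + v[k−i] minus the 1 cut fee when i<k.
v[1] = 2
v[2] = 8
v[3] = 13
v[4] = 15  (first piece 2, then v[2]=8)
v[5] = 20  (first piece 2, then v[3]=13)
v[6] = 25  (first piece 3, then v[3]=13)
v[7] = 27  (first piece 2, then v[5]=20)
One optimal plan: pieces 3 + 2 + 2 (2 cuts) → €29 − €2 = €27.

27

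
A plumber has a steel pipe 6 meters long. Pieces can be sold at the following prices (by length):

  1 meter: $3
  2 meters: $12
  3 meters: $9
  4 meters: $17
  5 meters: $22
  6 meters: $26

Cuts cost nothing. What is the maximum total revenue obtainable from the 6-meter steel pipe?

Let R[k] be the best obtainable value from length k. For each k, try every first piece i and keep the best of price[i] + R[k−i].
R[1] = 3
R[2] = 12
R[3] = 15  (first piece 1, then R[2]=12)
R[4] = 24  (first piece 2, then R[2]=12)
R[5] = 27  (first piece 1, then R[4]=24)
R[6] = 36  (first piece 2, then R[4]=24)
One optimal cutting: 2 + 2 + 2 → $12 + $12 + $12 = $36.

36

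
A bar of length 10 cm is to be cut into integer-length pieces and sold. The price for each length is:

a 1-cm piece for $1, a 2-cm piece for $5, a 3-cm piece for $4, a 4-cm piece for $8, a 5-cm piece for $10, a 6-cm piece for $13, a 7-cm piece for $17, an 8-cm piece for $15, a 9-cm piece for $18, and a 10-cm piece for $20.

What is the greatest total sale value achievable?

25

Build best[k] bottom-up: best[k] = max over allowed piece i of (p[i] + best[k−i]).
best[1] = 1
best[2] = max(1+1, 5+0) = 5
best[3] = max(1+5, 5+1, 4+0) = 6
best[4] = max(1+6, 5+5, 4+1, 8+0) = 10
best[5] = max(1+10, 5+6, 4+5, 8+1, 10+0) = 11
best[6] = max(1+11, 5+10, 4+6, 8+5, 10+1, 13+0) = 15
best[7] = max(1+15, 5+11, 4+10, …, 13+1, 17+0) = 17
best[8] = max(1+17, 5+15, 4+11, …, 17+1, 15+0) = 20
best[9] = max(1+20, 5+17, 4+15, …, 15+1, 18+0) = 22
best[10] = max(1+22, 5+20, 4+17, …, 18+1, 20+0) = 25
One optimal cutting: 2 + 2 + 2 + 2 + 2 → $5 + $5 + $5 + $5 + $5 = $25.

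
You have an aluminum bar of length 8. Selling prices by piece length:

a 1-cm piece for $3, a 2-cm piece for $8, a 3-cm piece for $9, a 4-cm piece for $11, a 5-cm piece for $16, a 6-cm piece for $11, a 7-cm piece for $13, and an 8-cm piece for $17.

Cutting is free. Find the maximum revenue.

Build R[k] bottom-up: R[k] = max over allowed piece i of (p[i] + R[k−i]).
R[1] = 3
R[2] = max(3+3, 8+0) = 8
R[3] = max(3+8, 8+3, 9+0) = 11
R[4] = max(3+11, 8+8, 9+3, 11+0) = 16
R[5] = max(3+16, 8+11, 9+8, 11+3, 16+0) = 19
R[6] = max(3+19, 8+16, 9+11, 11+8, 16+3, 11+0) = 24
R[7] = max(3+24, 8+19, 9+16, …, 11+3, 13+0) = 27
R[8] = max(3+27, 8+24, 9+19, …, 13+3, 17+0) = 32
One optimal cutting: 2 + 2 + 2 + 2 → $8 + $8 + $8 + $8 = $32.

32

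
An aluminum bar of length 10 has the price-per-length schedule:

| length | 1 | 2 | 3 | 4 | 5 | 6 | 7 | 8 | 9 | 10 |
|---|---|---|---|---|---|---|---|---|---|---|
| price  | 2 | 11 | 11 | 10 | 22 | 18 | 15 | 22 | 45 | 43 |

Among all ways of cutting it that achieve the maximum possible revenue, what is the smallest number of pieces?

Consider every possible first cut. r[k] is the best of p[i]+r[k−i] over all sellable i≤k.
r[1] = 2
r[2] = max(2+2, 11+0) = 11
r[3] = max(2+11, 11+2, 11+0) = 13
r[4] = max(2+13, 11+11, 11+2, 10+0) = 22
r[5] = max(2+22, 11+13, 11+11, 10+2, 22+0) = 24
r[6] = max(2+24, 11+22, 11+13, 10+11, 22+2, 18+0) = 33
r[7] = max(2+33, 11+24, 11+22, …, 18+2, 15+0) = 35
r[8] = max(2+35, 11+33, 11+24, …, 15+2, 22+0) = 44
r[9] = max(2+44, 11+35, 11+33, …, 22+2, 45+0) = 46
r[10] = max(2+46, 11+44, 11+35, …, 45+2, 43+0) = 55
Maximum revenue is $55.
Now minimize piece count subject to staying optimal: for each k, pieces[k] = 1 + min over i with p[i]+r[k−i]=r[k] of pieces[k−i].
pieces[7] = 4
pieces[8] = 4
pieces[9] = 5
pieces[10] = 5

5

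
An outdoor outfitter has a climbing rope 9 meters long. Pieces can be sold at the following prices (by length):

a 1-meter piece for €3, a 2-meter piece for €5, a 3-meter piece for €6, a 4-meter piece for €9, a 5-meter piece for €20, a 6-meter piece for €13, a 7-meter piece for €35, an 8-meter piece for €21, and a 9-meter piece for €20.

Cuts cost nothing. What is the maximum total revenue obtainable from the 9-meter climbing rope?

Build R[k] bottom-up: R[k] = max over allowed piece i of (p[i] + R[k−i]).
R[1] = 3
R[2] = max(3+3, 5+0) = 6
R[3] = max(3+6, 5+3, 6+0) = 9
R[4] = max(3+9, 5+6, 6+3, 9+0) = 12
R[5] = max(3+12, 5+9, 6+6, 9+3, 20+0) = 20
R[6] = max(3+20, 5+12, 6+9, 9+6, 20+3, 13+0) = 23
R[7] = max(3+23, 5+20, 6+12, …, 13+3, 35+0) = 35
R[8] = max(3+35, 5+23, 6+20, …, 35+3, 21+0) = 38
R[9] = max(3+38, 5+35, 6+23, …, 21+3, 20+0) = 41
One optimal cutting: 7 + 1 + 1 → €35 + €3 + €3 = €41.

41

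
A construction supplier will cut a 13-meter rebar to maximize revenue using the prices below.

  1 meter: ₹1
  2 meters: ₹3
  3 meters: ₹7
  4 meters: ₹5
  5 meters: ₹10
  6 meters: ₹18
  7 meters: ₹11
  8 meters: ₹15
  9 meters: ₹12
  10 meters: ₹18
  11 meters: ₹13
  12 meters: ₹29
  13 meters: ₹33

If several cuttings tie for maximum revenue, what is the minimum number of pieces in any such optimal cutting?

3

Consider every possible first cut. r[k] is the best of p[i]+r[k−i] over all sellable i≤k.
r[1] = 1
r[2] = max(1+1, 3+0) = 3
r[3] = max(1+3, 3+1, 7+0) = 7
r[4] = max(1+7, 3+3, 7+1, 5+0) = 8
r[5] = max(1+8, 3+7, 7+3, 5+1, 10+0) = 10
r[6] = max(1+10, 3+8, 7+7, 5+3, 10+1, 18+0) = 18
r[7] = max(1+18, 3+10, 7+8, …, 18+1, 11+0) = 19
r[8] = max(1+19, 3+18, 7+10, …, 11+1, 15+0) = 21
r[9] = max(1+21, 3+19, 7+18, …, 15+1, 12+0) = 25
r[10] = max(1+25, 3+21, 7+19, …, 12+1, 18+0) = 26
r[11] = max(1+26, 3+25, 7+21, …, 18+1, 13+0) = 28
r[12] = max(1+28, 3+26, 7+25, …, 13+1, 29+0) = 36
r[13] = max(1+36, 3+28, 7+26, …, 29+1, 33+0) = 37
Maximum revenue is ₹37.
Now minimize piece count subject to staying optimal: for each k, pieces[k] = 1 + min over i with p[i]+r[k−i]=r[k] of pieces[k−i].
pieces[10] = 3
pieces[11] = 2
pieces[12] = 2
pieces[13] = 3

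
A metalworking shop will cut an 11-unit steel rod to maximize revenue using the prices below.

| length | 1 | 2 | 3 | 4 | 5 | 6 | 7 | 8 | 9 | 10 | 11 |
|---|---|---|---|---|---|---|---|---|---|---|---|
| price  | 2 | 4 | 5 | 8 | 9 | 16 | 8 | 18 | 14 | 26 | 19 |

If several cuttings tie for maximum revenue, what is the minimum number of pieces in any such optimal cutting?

2

Build r[k] bottom-up: r[k] = max over allowed piece i of (p[i] + r[k−i]).
r[1] = 2
r[2] = max(2+2, 4+0) = 4
r[3] = max(2+4, 4+2, 5+0) = 6
r[4] = max(2+6, 4+4, 5+2, 8+0) = 8
r[5] = max(2+8, 4+6, 5+4, 8+2, 9+0) = 10
r[6] = max(2+10, 4+8, 5+6, 8+4, 9+2, 16+0) = 16
r[7] = max(2+16, 4+10, 5+8, …, 16+2, 8+0) = 18
r[8] = max(2+18, 4+16, 5+10, …, 8+2, 18+0) = 20
r[9] = max(2+20, 4+18, 5+16, …, 18+2, 14+0) = 22
r[10] = max(2+22, 4+20, 5+18, …, 14+2, 26+0) = 26
r[11] = max(2+26, 4+22, 5+20, …, 26+2, 19+0) = 28
Maximum revenue is $28.
Now minimize piece count subject to staying optimal: for each k, pieces[k] = 1 + min over i with p[i]+r[k−i]=r[k] of pieces[k−i].
pieces[8] = 2
pieces[9] = 3
pieces[10] = 1
pieces[11] = 2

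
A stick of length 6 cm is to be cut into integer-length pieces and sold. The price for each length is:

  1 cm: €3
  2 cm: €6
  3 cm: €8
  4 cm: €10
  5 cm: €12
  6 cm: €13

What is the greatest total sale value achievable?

Consider every possible first cut. R[k] is the best of p[i]+R[k−i] over all sellable i≤k.
R[1] = 3
R[2] = max(3+3, 6+0) = 6
R[3] = max(3+6, 6+3, 8+0) = 9
R[4] = max(3+9, 6+6, 8+3, 10+0) = 12
R[5] = max(3+12, 6+9, 8+6, 10+3, 12+0) = 15
R[6] = max(3+15, 6+12, 8+9, 10+6, 12+3, 13+0) = 18
One optimal cutting: 1 + 1 + 1 + 1 + 1 + 1 → €3 + €3 + €3 + €3 + €3 + €3 = €18.

18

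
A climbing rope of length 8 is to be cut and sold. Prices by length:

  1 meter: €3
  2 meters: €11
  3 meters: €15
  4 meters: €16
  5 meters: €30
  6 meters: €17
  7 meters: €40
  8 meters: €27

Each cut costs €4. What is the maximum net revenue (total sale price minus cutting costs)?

41

Consider every possible first cut. net[k] is the best of p[i]+net[k−i] over all sellable i≤k, charging 4 whenever i<k.
net[1] = 3
net[2] = max(3+3-4, 11+0) = 11
net[3] = max(3+11-4, 11+3-4, 15+0) = 15
net[4] = max(3+15-4, 11+11-4, 15+3-4, 16+0) = 18
net[5] = max(3+18-4, 11+15-4, 15+11-4, 16+3-4, 30+0) = 30
net[6] = max(3+30-4, 11+18-4, 15+15-4, 16+11-4, 30+3-4, 17+0) = 29
net[7] = max(3+29-4, 11+30-4, 15+18-4, …, 17+3-4, 40+0) = 40
net[8] = max(3+40-4, 11+29-4, 15+30-4, …, 40+3-4, 27+0) = 41
One optimal plan: pieces 5 + 3 (1 cut) → €45 − €4 = €41.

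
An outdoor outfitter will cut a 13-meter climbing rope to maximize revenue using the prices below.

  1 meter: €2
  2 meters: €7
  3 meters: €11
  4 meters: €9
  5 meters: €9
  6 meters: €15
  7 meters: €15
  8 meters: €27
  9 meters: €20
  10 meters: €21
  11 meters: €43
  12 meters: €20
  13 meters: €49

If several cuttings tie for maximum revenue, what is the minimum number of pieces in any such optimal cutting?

2

Let r[k] be the best obtainable value from length k. For each k, try every first piece i and keep the best of price[i] + r[k−i].
r[1] = 2
r[2] = max(2+2, 7+0) = 7
r[3] = max(2+7, 7+2, 11+0) = 11
r[4] = max(2+11, 7+7, 11+2, 9+0) = 14
r[5] = max(2+14, 7+11, 11+7, 9+2, 9+0) = 18
r[6] = max(2+18, 7+14, 11+11, 9+7, 9+2, 15+0) = 22
r[7] = max(2+22, 7+18, 11+14, …, 15+2, 15+0) = 25
r[8] = max(2+25, 7+22, 11+18, …, 15+2, 27+0) = 29
r[9] = max(2+29, 7+25, 11+22, …, 27+2, 20+0) = 33
r[10] = max(2+33, 7+29, 11+25, …, 20+2, 21+0) = 36
r[11] = max(2+36, 7+33, 11+29, …, 21+2, 43+0) = 43
r[12] = max(2+43, 7+36, 11+33, …, 43+2, 20+0) = 45
r[13] = max(2+45, 7+43, 11+36, …, 20+2, 49+0) = 50
Maximum revenue is €50.
Now minimize piece count subject to staying optimal: for each k, pieces[k] = 1 + min over i with p[i]+r[k−i]=r[k] of pieces[k−i].
pieces[10] = 4
pieces[11] = 1
pieces[12] = 2
pieces[13] = 2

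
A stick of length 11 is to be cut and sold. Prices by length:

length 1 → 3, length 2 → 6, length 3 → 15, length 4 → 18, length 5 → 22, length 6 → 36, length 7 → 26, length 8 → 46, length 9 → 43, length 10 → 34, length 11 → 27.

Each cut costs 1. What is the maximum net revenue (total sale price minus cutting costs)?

60

Build v[k] bottom-up: v[k] = max over allowed piece i of (p[i] + v[k−i]) − 1 per cut.
v[1] = 3
v[2] = 6
v[3] = 15
v[4] = 18
v[5] = 22
v[6] = 36
v[7] = 38  (first piece 1, then v[6]=36)
v[8] = 46
v[9] = 50  (first piece 3, then v[6]=36)
v[10] = 53  (first piece 4, then v[6]=36)
v[11] = 60  (first piece 3, then v[8]=46)
One optimal plan: pieces 8 + 3 (1 cut) → 61 − 1 = 60.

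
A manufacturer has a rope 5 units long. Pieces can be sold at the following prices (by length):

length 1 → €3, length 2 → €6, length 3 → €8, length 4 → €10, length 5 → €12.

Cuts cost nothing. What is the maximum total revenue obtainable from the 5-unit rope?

Consider every possible first cut. r[k] is the best of p[i]+r[k−i] over all sellable i≤k.
r[1] = 3
r[2] = 6  (first piece 1, then r[1]=3)
r[3] = 9  (first piece 1, then r[2]=6)
r[4] = 12  (first piece 1, then r[3]=9)
r[5] = 15  (first piece 1, then r[4]=12)
One optimal cutting: 1 + 1 + 1 + 1 + 1 → €3 + €3 + €3 + €3 + €3 = €15.

15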